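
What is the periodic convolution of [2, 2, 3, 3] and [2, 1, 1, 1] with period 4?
Use y[k] = Σ_j s[j]·t[(k-j) mod 4]. y[0] = 2×2 + 2×1 + 3×1 + 3×1 = 12; y[1] = 2×1 + 2×2 + 3×1 + 3×1 = 12; y[2] = 2×1 + 2×1 + 3×2 + 3×1 = 13; y[3] = 2×1 + 2×1 + 3×1 + 3×2 = 13. Result: [12, 12, 13, 13]

[12, 12, 13, 13]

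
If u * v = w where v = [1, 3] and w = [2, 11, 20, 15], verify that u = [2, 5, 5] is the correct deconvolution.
Forward-compute [2, 5, 5] * [1, 3]: w[0] = 2×1 = 2; w[1] = 2×3 + 5×1 = 11; w[2] = 5×3 + 5×1 = 20; w[3] = 5×3 = 15 → [2, 11, 20, 15]. Matches given w = [2, 11, 20, 15], so verified.

Verified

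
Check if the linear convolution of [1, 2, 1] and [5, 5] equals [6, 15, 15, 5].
Recompute linear convolution of [1, 2, 1] and [5, 5]: y[0] = 1×5 = 5; y[1] = 1×5 + 2×5 = 15; y[2] = 2×5 + 1×5 = 15; y[3] = 1×5 = 5 → [5, 15, 15, 5]. Compare to given [6, 15, 15, 5]: they differ at index 0: given 6, correct 5, so answer: No

No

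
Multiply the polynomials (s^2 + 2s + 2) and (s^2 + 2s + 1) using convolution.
Ascending coefficients: a = [2, 2, 1], b = [1, 2, 1]. c[0] = 2×1 = 2; c[1] = 2×2 + 2×1 = 6; c[2] = 2×1 + 2×2 + 1×1 = 7; c[3] = 2×1 + 1×2 = 4; c[4] = 1×1 = 1. Result coefficients: [2, 6, 7, 4, 1] → s^4 + 4s^3 + 7s^2 + 6s + 2

s^4 + 4s^3 + 7s^2 + 6s + 2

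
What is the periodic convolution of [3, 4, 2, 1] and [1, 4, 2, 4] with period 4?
Use y[k] = Σ_j f[j]·g[(k-j) mod 4]. y[0] = 3×1 + 4×4 + 2×2 + 1×4 = 27; y[1] = 3×4 + 4×1 + 2×4 + 1×2 = 26; y[2] = 3×2 + 4×4 + 2×1 + 1×4 = 28; y[3] = 3×4 + 4×2 + 2×4 + 1×1 = 29. Result: [27, 26, 28, 29]

[27, 26, 28, 29]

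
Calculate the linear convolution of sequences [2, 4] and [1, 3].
y[0] = 2×1 = 2; y[1] = 2×3 + 4×1 = 10; y[2] = 4×3 = 12

[2, 10, 12]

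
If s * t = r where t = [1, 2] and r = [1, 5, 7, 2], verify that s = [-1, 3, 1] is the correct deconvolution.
Forward-compute [-1, 3, 1] * [1, 2]: r[0] = -1×1 = -1; r[1] = -1×2 + 3×1 = 1; r[2] = 3×2 + 1×1 = 7; r[3] = 1×2 = 2 → [-1, 1, 7, 2]. Does not match given r = [1, 5, 7, 2].

Not verified. [-1, 3, 1] * [1, 2] = [-1, 1, 7, 2], which differs from [1, 5, 7, 2] at index 0.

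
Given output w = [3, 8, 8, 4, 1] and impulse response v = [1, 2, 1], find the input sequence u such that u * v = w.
Deconvolve w=[3, 8, 8, 4, 1] by v=[1, 2, 1]. Since v[0]=1, solve forward: u[0] = w[0] / 1 = 3; u[1] = (w[1] - 3×2) / 1 = 2; u[2] = (w[2] - 2×2 - 3×1) / 1 = 1. So u = [3, 2, 1]. Check by forward convolution: w[0] = 3×1 = 3; w[1] = 3×2 + 2×1 = 8; w[2] = 3×1 + 2×2 + 1×1 = 8; w[3] = 2×1 + 1×2 = 4; w[4] = 1×1 = 1

[3, 2, 1]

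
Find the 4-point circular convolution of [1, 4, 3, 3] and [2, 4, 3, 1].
Use y[k] = Σ_j u[j]·v[(k-j) mod 4]. y[0] = 1×2 + 4×1 + 3×3 + 3×4 = 27; y[1] = 1×4 + 4×2 + 3×1 + 3×3 = 24; y[2] = 1×3 + 4×4 + 3×2 + 3×1 = 28; y[3] = 1×1 + 4×3 + 3×4 + 3×2 = 31. Result: [27, 24, 28, 31]

[27, 24, 28, 31]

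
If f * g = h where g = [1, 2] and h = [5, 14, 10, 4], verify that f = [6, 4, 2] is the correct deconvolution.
Forward-compute [6, 4, 2] * [1, 2]: h[0] = 6×1 = 6; h[1] = 6×2 + 4×1 = 16; h[2] = 4×2 + 2×1 = 10; h[3] = 2×2 = 4 → [6, 16, 10, 4]. Does not match given h = [5, 14, 10, 4].

Not verified. [6, 4, 2] * [1, 2] = [6, 16, 10, 4], which differs from [5, 14, 10, 4] at index 0.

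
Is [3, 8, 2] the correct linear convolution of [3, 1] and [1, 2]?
Recompute linear convolution of [3, 1] and [1, 2]: y[0] = 3×1 = 3; y[1] = 3×2 + 1×1 = 7; y[2] = 1×2 = 2 → [3, 7, 2]. Compare to given [3, 8, 2]: they differ at index 1: given 8, correct 7, so answer: No

No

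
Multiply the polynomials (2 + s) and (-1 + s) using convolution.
Ascending coefficients: a = [2, 1], b = [-1, 1]. c[0] = 2×-1 = -2; c[1] = 2×1 + 1×-1 = 1; c[2] = 1×1 = 1. Result coefficients: [-2, 1, 1] → -2 + s + s^2

-2 + s + s^2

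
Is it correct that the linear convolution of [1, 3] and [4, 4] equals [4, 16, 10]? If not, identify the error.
Recompute linear convolution of [1, 3] and [4, 4]: y[0] = 1×4 = 4; y[1] = 1×4 + 3×4 = 16; y[2] = 3×4 = 12 → [4, 16, 12]. Compare to given [4, 16, 10]: they differ at index 2: given 10, correct 12, so answer: No

No. Error at index 2: given 10, correct 12.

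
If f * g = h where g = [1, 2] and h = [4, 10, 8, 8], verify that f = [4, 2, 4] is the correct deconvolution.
Forward-compute [4, 2, 4] * [1, 2]: h[0] = 4×1 = 4; h[1] = 4×2 + 2×1 = 10; h[2] = 2×2 + 4×1 = 8; h[3] = 4×2 = 8 → [4, 10, 8, 8]. Matches given h = [4, 10, 8, 8], so verified.

Verified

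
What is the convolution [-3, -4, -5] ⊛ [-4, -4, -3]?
y[0] = -3×-4 = 12; y[1] = -3×-4 + -4×-4 = 28; y[2] = -3×-3 + -4×-4 + -5×-4 = 45; y[3] = -4×-3 + -5×-4 = 32; y[4] = -5×-3 = 15

[12, 28, 45, 32, 15]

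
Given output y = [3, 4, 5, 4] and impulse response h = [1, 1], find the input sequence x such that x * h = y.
Deconvolve y=[3, 4, 5, 4] by h=[1, 1]. Since h[0]=1, solve forward: x[0] = y[0] / 1 = 3; x[1] = (y[1] - 3×1) / 1 = 1; x[2] = (y[2] - 1×1) / 1 = 4. So x = [3, 1, 4]. Check by forward convolution: y[0] = 3×1 = 3; y[1] = 3×1 + 1×1 = 4; y[2] = 1×1 + 4×1 = 5; y[3] = 4×1 = 4

[3, 1, 4]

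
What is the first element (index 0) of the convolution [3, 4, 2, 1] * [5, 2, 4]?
Use y[k] = Σ_i a[i]·b[k-i] at k=0. y[0] = 3×5 = 15

15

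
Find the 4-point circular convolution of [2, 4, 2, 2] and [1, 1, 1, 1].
Use y[k] = Σ_j a[j]·b[(k-j) mod 4]. y[0] = 2×1 + 4×1 + 2×1 + 2×1 = 10; y[1] = 2×1 + 4×1 + 2×1 + 2×1 = 10; y[2] = 2×1 + 4×1 + 2×1 + 2×1 = 10; y[3] = 2×1 + 4×1 + 2×1 + 2×1 = 10. Result: [10, 10, 10, 10]

[10, 10, 10, 10]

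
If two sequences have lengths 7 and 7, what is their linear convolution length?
Linear/full convolution length: m + n - 1 = 7 + 7 - 1 = 13

13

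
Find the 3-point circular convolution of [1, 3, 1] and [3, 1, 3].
Use y[k] = Σ_j s[j]·t[(k-j) mod 3]. y[0] = 1×3 + 3×3 + 1×1 = 13; y[1] = 1×1 + 3×3 + 1×3 = 13; y[2] = 1×3 + 3×1 + 1×3 = 9. Result: [13, 13, 9]

[13, 13, 9]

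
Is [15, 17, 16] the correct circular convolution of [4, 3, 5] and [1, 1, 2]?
Recompute circular convolution of [4, 3, 5] and [1, 1, 2]: y[0] = 4×1 + 3×2 + 5×1 = 15; y[1] = 4×1 + 3×1 + 5×2 = 17; y[2] = 4×2 + 3×1 + 5×1 = 16 → [15, 17, 16]. Given [15, 17, 16] matches, so answer: Yes

Yes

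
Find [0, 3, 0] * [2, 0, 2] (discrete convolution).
y[0] = 0×2 = 0; y[1] = 0×0 + 3×2 = 6; y[2] = 0×2 + 3×0 + 0×2 = 0; y[3] = 3×2 + 0×0 = 6; y[4] = 0×2 = 0

[0, 6, 0, 6, 0]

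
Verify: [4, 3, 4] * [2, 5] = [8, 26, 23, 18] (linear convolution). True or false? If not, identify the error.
Recompute linear convolution of [4, 3, 4] and [2, 5]: y[0] = 4×2 = 8; y[1] = 4×5 + 3×2 = 26; y[2] = 3×5 + 4×2 = 23; y[3] = 4×5 = 20 → [8, 26, 23, 20]. Compare to given [8, 26, 23, 18]: they differ at index 3: given 18, correct 20, so answer: No

No. Error at index 3: given 18, correct 20.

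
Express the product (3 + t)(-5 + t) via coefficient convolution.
Ascending coefficients: a = [3, 1], b = [-5, 1]. c[0] = 3×-5 = -15; c[1] = 3×1 + 1×-5 = -2; c[2] = 1×1 = 1. Result coefficients: [-15, -2, 1] → -15 - 2t + t^2

-15 - 2t + t^2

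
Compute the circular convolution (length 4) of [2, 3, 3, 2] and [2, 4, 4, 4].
Use y[k] = Σ_j a[j]·b[(k-j) mod 4]. y[0] = 2×2 + 3×4 + 3×4 + 2×4 = 36; y[1] = 2×4 + 3×2 + 3×4 + 2×4 = 34; y[2] = 2×4 + 3×4 + 3×2 + 2×4 = 34; y[3] = 2×4 + 3×4 + 3×4 + 2×2 = 36. Result: [36, 34, 34, 36]

[36, 34, 34, 36]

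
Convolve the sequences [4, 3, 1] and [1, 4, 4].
y[0] = 4×1 = 4; y[1] = 4×4 + 3×1 = 19; y[2] = 4×4 + 3×4 + 1×1 = 29; y[3] = 3×4 + 1×4 = 16; y[4] = 1×4 = 4

[4, 19, 29, 16, 4]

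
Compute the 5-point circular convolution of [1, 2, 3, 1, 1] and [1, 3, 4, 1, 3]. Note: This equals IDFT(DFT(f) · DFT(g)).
Either evaluate y[k] = Σ_j f[j]·g[(k-j) mod 5] directly, or use IDFT(DFT(f) · DFT(g)). y[0] = 1×1 + 2×3 + 3×1 + 1×4 + 1×3 = 17; y[1] = 1×3 + 2×1 + 3×3 + 1×1 + 1×4 = 19; y[2] = 1×4 + 2×3 + 3×1 + 1×3 + 1×1 = 17; y[3] = 1×1 + 2×4 + 3×3 + 1×1 + 1×3 = 22; y[4] = 1×3 + 2×1 + 3×4 + 1×3 + 1×1 = 21. Result: [17, 19, 17, 22, 21]

[17, 19, 17, 22, 21]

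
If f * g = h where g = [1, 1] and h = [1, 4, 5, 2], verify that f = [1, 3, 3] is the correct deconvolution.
Forward-compute [1, 3, 3] * [1, 1]: h[0] = 1×1 = 1; h[1] = 1×1 + 3×1 = 4; h[2] = 3×1 + 3×1 = 6; h[3] = 3×1 = 3 → [1, 4, 6, 3]. Does not match given h = [1, 4, 5, 2].

Not verified. [1, 3, 3] * [1, 1] = [1, 4, 6, 3], which differs from [1, 4, 5, 2] at index 2.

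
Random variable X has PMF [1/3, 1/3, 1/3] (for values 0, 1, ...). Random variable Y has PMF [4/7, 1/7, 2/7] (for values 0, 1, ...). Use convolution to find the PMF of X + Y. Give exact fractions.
P(X+Y=k) = Σ_i P(X=i)·P(Y=k-i) — a convolution of [1/3, 1/3, 1/3] and [4/7, 1/7, 2/7]. P(X+Y=0) = (1/3)×(4/7) = 4/21; P(X+Y=1) = (1/3)×(1/7) + (1/3)×(4/7) = 1/21 + 4/21 = 5/21; P(X+Y=2) = (1/3)×(2/7) + (1/3)×(1/7) + (1/3)×(4/7) = 2/21 + 1/21 + 4/21 = 1/3; P(X+Y=3) = (1/3)×(2/7) + (1/3)×(1/7) = 2/21 + 1/21 = 1/7; P(X+Y=4) = (1/3)×(2/7) = 2/21. PMF: [4/21, 5/21, 1/3, 1/7, 2/21] (sums to 1 ✓)

[4/21, 5/21, 1/3, 1/7, 2/21]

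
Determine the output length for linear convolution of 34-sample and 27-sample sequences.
Linear/full convolution length: m + n - 1 = 34 + 27 - 1 = 60

60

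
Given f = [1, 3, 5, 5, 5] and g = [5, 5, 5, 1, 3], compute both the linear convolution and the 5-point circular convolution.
Linear: y_lin[0] = 1×5 = 5; y_lin[1] = 1×5 + 3×5 = 20; y_lin[2] = 1×5 + 3×5 + 5×5 = 45; y_lin[3] = 1×1 + 3×5 + 5×5 + 5×5 = 66; y_lin[4] = 1×3 + 3×1 + 5×5 + 5×5 + 5×5 = 81; y_lin[5] = 3×3 + 5×1 + 5×5 + 5×5 = 64; y_lin[6] = 5×3 + 5×1 + 5×5 = 45; y_lin[7] = 5×3 + 5×1 = 20; y_lin[8] = 5×3 = 15 → [5, 20, 45, 66, 81, 64, 45, 20, 15]. Circular (length 5): y[0] = 1×5 + 3×3 + 5×1 + 5×5 + 5×5 = 69; y[1] = 1×5 + 3×5 + 5×3 + 5×1 + 5×5 = 65; y[2] = 1×5 + 3×5 + 5×5 + 5×3 + 5×1 = 65; y[3] = 1×1 + 3×5 + 5×5 + 5×5 + 5×3 = 81; y[4] = 1×3 + 3×1 + 5×5 + 5×5 + 5×5 = 81 → [69, 65, 65, 81, 81]

Linear: [5, 20, 45, 66, 81, 64, 45, 20, 15], Circular: [69, 65, 65, 81, 81]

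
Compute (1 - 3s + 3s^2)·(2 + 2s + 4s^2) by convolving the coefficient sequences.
Ascending coefficients: a = [1, -3, 3], b = [2, 2, 4]. c[0] = 1×2 = 2; c[1] = 1×2 + -3×2 = -4; c[2] = 1×4 + -3×2 + 3×2 = 4; c[3] = -3×4 + 3×2 = -6; c[4] = 3×4 = 12. Result coefficients: [2, -4, 4, -6, 12] → 2 - 4s + 4s^2 - 6s^3 + 12s^4

2 - 4s + 4s^2 - 6s^3 + 12s^4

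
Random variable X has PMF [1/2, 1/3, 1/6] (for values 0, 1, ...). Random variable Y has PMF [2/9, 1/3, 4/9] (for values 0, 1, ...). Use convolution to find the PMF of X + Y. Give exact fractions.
P(X+Y=k) = Σ_i P(X=i)·P(Y=k-i) — a convolution of [1/2, 1/3, 1/6] and [2/9, 1/3, 4/9]. P(X+Y=0) = (1/2)×(2/9) = 1/9; P(X+Y=1) = (1/2)×(1/3) + (1/3)×(2/9) = 1/6 + 2/27 = 13/54; P(X+Y=2) = (1/2)×(4/9) + (1/3)×(1/3) + (1/6)×(2/9) = 2/9 + 1/9 + 1/27 = 10/27; P(X+Y=3) = (1/3)×(4/9) + (1/6)×(1/3) = 4/27 + 1/18 = 11/54; P(X+Y=4) = (1/6)×(4/9) = 2/27. PMF: [1/9, 13/54, 10/27, 11/54, 2/27] (sums to 1 ✓)

[1/9, 13/54, 10/27, 11/54, 2/27]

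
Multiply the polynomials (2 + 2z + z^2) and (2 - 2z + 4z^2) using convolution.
Ascending coefficients: a = [2, 2, 1], b = [2, -2, 4]. c[0] = 2×2 = 4; c[1] = 2×-2 + 2×2 = 0; c[2] = 2×4 + 2×-2 + 1×2 = 6; c[3] = 2×4 + 1×-2 = 6; c[4] = 1×4 = 4. Result coefficients: [4, 0, 6, 6, 4] → 4 + 6z^2 + 6z^3 + 4z^4

4 + 6z^2 + 6z^3 + 4z^4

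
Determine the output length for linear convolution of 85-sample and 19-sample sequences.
Linear/full convolution length: m + n - 1 = 85 + 19 - 1 = 103

103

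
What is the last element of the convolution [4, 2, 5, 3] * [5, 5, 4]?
Use y[k] = Σ_i a[i]·b[k-i] at k=5. y[5] = 3×4 = 12

12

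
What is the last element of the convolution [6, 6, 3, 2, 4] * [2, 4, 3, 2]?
Use y[k] = Σ_i a[i]·b[k-i] at k=7. y[7] = 4×2 = 8

8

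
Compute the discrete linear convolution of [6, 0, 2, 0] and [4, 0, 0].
y[0] = 6×4 = 24; y[1] = 6×0 + 0×4 = 0; y[2] = 6×0 + 0×0 + 2×4 = 8; y[3] = 0×0 + 2×0 + 0×4 = 0; y[4] = 2×0 + 0×0 = 0; y[5] = 0×0 = 0

[24, 0, 8, 0, 0, 0]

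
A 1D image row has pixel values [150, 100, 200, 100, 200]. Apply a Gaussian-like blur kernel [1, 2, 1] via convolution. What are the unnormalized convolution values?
Convolve image row [150, 100, 200, 100, 200] with kernel [1, 2, 1]: y[0] = 150×1 = 150; y[1] = 150×2 + 100×1 = 400; y[2] = 150×1 + 100×2 + 200×1 = 550; y[3] = 100×1 + 200×2 + 100×1 = 600; y[4] = 200×1 + 100×2 + 200×1 = 600; y[5] = 100×1 + 200×2 = 500; y[6] = 200×1 = 200 → [150, 400, 550, 600, 600, 500, 200]. Normalization factor = sum(kernel) = 4.

[150, 400, 550, 600, 600, 500, 200]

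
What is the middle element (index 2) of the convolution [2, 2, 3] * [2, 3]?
Use y[k] = Σ_i a[i]·b[k-i] at k=2. y[2] = 2×3 + 3×2 = 12

12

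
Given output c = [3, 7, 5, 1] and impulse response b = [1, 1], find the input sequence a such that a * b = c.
Deconvolve c=[3, 7, 5, 1] by b=[1, 1]. Since b[0]=1, solve forward: a[0] = c[0] / 1 = 3; a[1] = (c[1] - 3×1) / 1 = 4; a[2] = (c[2] - 4×1) / 1 = 1. So a = [3, 4, 1]. Check by forward convolution: c[0] = 3×1 = 3; c[1] = 3×1 + 4×1 = 7; c[2] = 4×1 + 1×1 = 5; c[3] = 1×1 = 1

[3, 4, 1]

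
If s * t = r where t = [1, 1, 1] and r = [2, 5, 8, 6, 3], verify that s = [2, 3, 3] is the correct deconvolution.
Forward-compute [2, 3, 3] * [1, 1, 1]: r[0] = 2×1 = 2; r[1] = 2×1 + 3×1 = 5; r[2] = 2×1 + 3×1 + 3×1 = 8; r[3] = 3×1 + 3×1 = 6; r[4] = 3×1 = 3 → [2, 5, 8, 6, 3]. Matches given r = [2, 5, 8, 6, 3], so verified.

Verified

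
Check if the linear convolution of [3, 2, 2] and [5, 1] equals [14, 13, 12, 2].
Recompute linear convolution of [3, 2, 2] and [5, 1]: y[0] = 3×5 = 15; y[1] = 3×1 + 2×5 = 13; y[2] = 2×1 + 2×5 = 12; y[3] = 2×1 = 2 → [15, 13, 12, 2]. Compare to given [14, 13, 12, 2]: they differ at index 0: given 14, correct 15, so answer: No

No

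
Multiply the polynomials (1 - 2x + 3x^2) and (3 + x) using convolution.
Ascending coefficients: a = [1, -2, 3], b = [3, 1]. c[0] = 1×3 = 3; c[1] = 1×1 + -2×3 = -5; c[2] = -2×1 + 3×3 = 7; c[3] = 3×1 = 3. Result coefficients: [3, -5, 7, 3] → 3 - 5x + 7x^2 + 3x^3

3 - 5x + 7x^2 + 3x^3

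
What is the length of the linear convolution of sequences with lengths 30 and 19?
Linear/full convolution length: m + n - 1 = 30 + 19 - 1 = 48

48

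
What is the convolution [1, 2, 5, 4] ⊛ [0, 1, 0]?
y[0] = 1×0 = 0; y[1] = 1×1 + 2×0 = 1; y[2] = 1×0 + 2×1 + 5×0 = 2; y[3] = 2×0 + 5×1 + 4×0 = 5; y[4] = 5×0 + 4×1 = 4; y[5] = 4×0 = 0

[0, 1, 2, 5, 4, 0]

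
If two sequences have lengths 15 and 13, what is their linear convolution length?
Linear/full convolution length: m + n - 1 = 15 + 13 - 1 = 27

27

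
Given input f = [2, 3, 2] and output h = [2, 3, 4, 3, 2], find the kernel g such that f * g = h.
Output length 5 = len(f) + len(g) - 1 ⇒ len(g) = 3. Solve g forward using g[k] = (h[k] - Σ_{i≥1} f[i]·g[k-i]) / f[0]: g[0] = h[0] / f[0] = 2 / 2 = 1; g[1] = (h[1] - 3×1) / f[0] = (3 - 3×1) / 2 = 0; g[2] = (h[2] - 3×0 - 2×1) / f[0] = (4 - 3×0 - 2×1) / 2 = 1. So g = [1, 0, 1]. Forward-check [2, 3, 2] * [1, 0, 1]: h[0] = 2×1 = 2; h[1] = 2×0 + 3×1 = 3; h[2] = 2×1 + 3×0 + 2×1 = 4; h[3] = 3×1 + 2×0 = 3; h[4] = 2×1 = 2 → [2, 3, 4, 3, 2] ✓

[1, 0, 1]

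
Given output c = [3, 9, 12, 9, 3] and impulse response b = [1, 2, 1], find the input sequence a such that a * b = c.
Deconvolve c=[3, 9, 12, 9, 3] by b=[1, 2, 1]. Since b[0]=1, solve forward: a[0] = c[0] / 1 = 3; a[1] = (c[1] - 3×2) / 1 = 3; a[2] = (c[2] - 3×2 - 3×1) / 1 = 3. So a = [3, 3, 3]. Check by forward convolution: c[0] = 3×1 = 3; c[1] = 3×2 + 3×1 = 9; c[2] = 3×1 + 3×2 + 3×1 = 12; c[3] = 3×1 + 3×2 = 9; c[4] = 3×1 = 3

[3, 3, 3]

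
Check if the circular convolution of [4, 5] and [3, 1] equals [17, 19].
Recompute circular convolution of [4, 5] and [3, 1]: y[0] = 4×3 + 5×1 = 17; y[1] = 4×1 + 5×3 = 19 → [17, 19]. Given [17, 19] matches, so answer: Yes

Yes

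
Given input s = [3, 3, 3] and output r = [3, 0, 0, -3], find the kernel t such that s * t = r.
Output length 4 = len(s) + len(t) - 1 ⇒ len(t) = 2. Solve t forward using t[k] = (r[k] - Σ_{i≥1} s[i]·t[k-i]) / s[0]: t[0] = r[0] / s[0] = 3 / 3 = 1; t[1] = (r[1] - 3×1) / s[0] = (0 - 3×1) / 3 = -1. So t = [1, -1]. Forward-check [3, 3, 3] * [1, -1]: r[0] = 3×1 = 3; r[1] = 3×-1 + 3×1 = 0; r[2] = 3×-1 + 3×1 = 0; r[3] = 3×-1 = -3 → [3, 0, 0, -3] ✓

[1, -1]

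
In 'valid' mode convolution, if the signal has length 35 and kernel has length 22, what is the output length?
'Valid' mode counts only positions where the kernel fully overlaps the signal: m - n + 1 = 35 - 22 + 1 = 14

14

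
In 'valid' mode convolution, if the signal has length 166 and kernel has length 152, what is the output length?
'Valid' mode counts only positions where the kernel fully overlaps the signal: m - n + 1 = 166 - 152 + 1 = 15

15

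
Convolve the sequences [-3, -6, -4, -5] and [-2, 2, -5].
y[0] = -3×-2 = 6; y[1] = -3×2 + -6×-2 = 6; y[2] = -3×-5 + -6×2 + -4×-2 = 11; y[3] = -6×-5 + -4×2 + -5×-2 = 32; y[4] = -4×-5 + -5×2 = 10; y[5] = -5×-5 = 25

[6, 6, 11, 32, 10, 25]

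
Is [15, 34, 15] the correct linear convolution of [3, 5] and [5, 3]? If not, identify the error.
Recompute linear convolution of [3, 5] and [5, 3]: y[0] = 3×5 = 15; y[1] = 3×3 + 5×5 = 34; y[2] = 5×3 = 15 → [15, 34, 15]. Given [15, 34, 15] matches, so answer: Yes

Yes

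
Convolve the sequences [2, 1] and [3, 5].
y[0] = 2×3 = 6; y[1] = 2×5 + 1×3 = 13; y[2] = 1×5 = 5

[6, 13, 5]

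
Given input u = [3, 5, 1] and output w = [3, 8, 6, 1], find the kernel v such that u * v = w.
Output length 4 = len(u) + len(v) - 1 ⇒ len(v) = 2. Solve v forward using v[k] = (w[k] - Σ_{i≥1} u[i]·v[k-i]) / u[0]: v[0] = w[0] / u[0] = 3 / 3 = 1; v[1] = (w[1] - 5×1) / u[0] = (8 - 5×1) / 3 = 1. So v = [1, 1]. Forward-check [3, 5, 1] * [1, 1]: w[0] = 3×1 = 3; w[1] = 3×1 + 5×1 = 8; w[2] = 5×1 + 1×1 = 6; w[3] = 1×1 = 1 → [3, 8, 6, 1] ✓

[1, 1]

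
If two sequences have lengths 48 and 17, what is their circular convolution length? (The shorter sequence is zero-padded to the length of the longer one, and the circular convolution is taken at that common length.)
Circular convolution (zero-padding the shorter input) has length max(m, n) = max(48, 17) = 48

48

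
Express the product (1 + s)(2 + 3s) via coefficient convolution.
Ascending coefficients: a = [1, 1], b = [2, 3]. c[0] = 1×2 = 2; c[1] = 1×3 + 1×2 = 5; c[2] = 1×3 = 3. Result coefficients: [2, 5, 3] → 2 + 5s + 3s^2

2 + 5s + 3s^2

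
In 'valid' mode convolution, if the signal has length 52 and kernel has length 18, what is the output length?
'Valid' mode counts only positions where the kernel fully overlaps the signal: m - n + 1 = 52 - 18 + 1 = 35

35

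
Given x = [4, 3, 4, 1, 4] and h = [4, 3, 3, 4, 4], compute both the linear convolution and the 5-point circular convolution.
Linear: y_lin[0] = 4×4 = 16; y_lin[1] = 4×3 + 3×4 = 24; y_lin[2] = 4×3 + 3×3 + 4×4 = 37; y_lin[3] = 4×4 + 3×3 + 4×3 + 1×4 = 41; y_lin[4] = 4×4 + 3×4 + 4×3 + 1×3 + 4×4 = 59; y_lin[5] = 3×4 + 4×4 + 1×3 + 4×3 = 43; y_lin[6] = 4×4 + 1×4 + 4×3 = 32; y_lin[7] = 1×4 + 4×4 = 20; y_lin[8] = 4×4 = 16 → [16, 24, 37, 41, 59, 43, 32, 20, 16]. Circular (length 5): y[0] = 4×4 + 3×4 + 4×4 + 1×3 + 4×3 = 59; y[1] = 4×3 + 3×4 + 4×4 + 1×4 + 4×3 = 56; y[2] = 4×3 + 3×3 + 4×4 + 1×4 + 4×4 = 57; y[3] = 4×4 + 3×3 + 4×3 + 1×4 + 4×4 = 57; y[4] = 4×4 + 3×4 + 4×3 + 1×3 + 4×4 = 59 → [59, 56, 57, 57, 59]

Linear: [16, 24, 37, 41, 59, 43, 32, 20, 16], Circular: [59, 56, 57, 57, 59]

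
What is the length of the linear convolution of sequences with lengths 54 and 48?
Linear/full convolution length: m + n - 1 = 54 + 48 - 1 = 101

101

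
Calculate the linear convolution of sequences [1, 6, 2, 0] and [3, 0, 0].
y[0] = 1×3 = 3; y[1] = 1×0 + 6×3 = 18; y[2] = 1×0 + 6×0 + 2×3 = 6; y[3] = 6×0 + 2×0 + 0×3 = 0; y[4] = 2×0 + 0×0 = 0; y[5] = 0×0 = 0

[3, 18, 6, 0, 0, 0]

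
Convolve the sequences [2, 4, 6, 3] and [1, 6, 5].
y[0] = 2×1 = 2; y[1] = 2×6 + 4×1 = 16; y[2] = 2×5 + 4×6 + 6×1 = 40; y[3] = 4×5 + 6×6 + 3×1 = 59; y[4] = 6×5 + 3×6 = 48; y[5] = 3×5 = 15

[2, 16, 40, 59, 48, 15]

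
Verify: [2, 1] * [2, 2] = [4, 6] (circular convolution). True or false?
Recompute circular convolution of [2, 1] and [2, 2]: y[0] = 2×2 + 1×2 = 6; y[1] = 2×2 + 1×2 = 6 → [6, 6]. Compare to given [4, 6]: they differ at index 0: given 4, correct 6, so answer: No

No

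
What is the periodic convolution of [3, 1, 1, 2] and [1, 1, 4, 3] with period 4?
Use y[k] = Σ_j f[j]·g[(k-j) mod 4]. y[0] = 3×1 + 1×3 + 1×4 + 2×1 = 12; y[1] = 3×1 + 1×1 + 1×3 + 2×4 = 15; y[2] = 3×4 + 1×1 + 1×1 + 2×3 = 20; y[3] = 3×3 + 1×4 + 1×1 + 2×1 = 16. Result: [12, 15, 20, 16]

[12, 15, 20, 16]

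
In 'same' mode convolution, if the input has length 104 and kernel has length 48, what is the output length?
'Same' mode returns an output with the same length as the input: 104

104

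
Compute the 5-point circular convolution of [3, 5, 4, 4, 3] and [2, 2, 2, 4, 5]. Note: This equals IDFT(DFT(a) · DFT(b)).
Either evaluate y[k] = Σ_j a[j]·b[(k-j) mod 5] directly, or use IDFT(DFT(a) · DFT(b)). y[0] = 3×2 + 5×5 + 4×4 + 4×2 + 3×2 = 61; y[1] = 3×2 + 5×2 + 4×5 + 4×4 + 3×2 = 58; y[2] = 3×2 + 5×2 + 4×2 + 4×5 + 3×4 = 56; y[3] = 3×4 + 5×2 + 4×2 + 4×2 + 3×5 = 53; y[4] = 3×5 + 5×4 + 4×2 + 4×2 + 3×2 = 57. Result: [61, 58, 56, 53, 57]

[61, 58, 56, 53, 57]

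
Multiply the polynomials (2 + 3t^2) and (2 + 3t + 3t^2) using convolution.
Ascending coefficients: a = [2, 0, 3], b = [2, 3, 3]. c[0] = 2×2 = 4; c[1] = 2×3 + 0×2 = 6; c[2] = 2×3 + 0×3 + 3×2 = 12; c[3] = 0×3 + 3×3 = 9; c[4] = 3×3 = 9. Result coefficients: [4, 6, 12, 9, 9] → 4 + 6t + 12t^2 + 9t^3 + 9t^4

4 + 6t + 12t^2 + 9t^3 + 9t^4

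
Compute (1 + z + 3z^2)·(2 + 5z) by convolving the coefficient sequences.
Ascending coefficients: a = [1, 1, 3], b = [2, 5]. c[0] = 1×2 = 2; c[1] = 1×5 + 1×2 = 7; c[2] = 1×5 + 3×2 = 11; c[3] = 3×5 = 15. Result coefficients: [2, 7, 11, 15] → 2 + 7z + 11z^2 + 15z^3

2 + 7z + 11z^2 + 15z^3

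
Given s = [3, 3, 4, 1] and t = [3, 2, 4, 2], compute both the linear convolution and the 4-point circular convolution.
Linear: y_lin[0] = 3×3 = 9; y_lin[1] = 3×2 + 3×3 = 15; y_lin[2] = 3×4 + 3×2 + 4×3 = 30; y_lin[3] = 3×2 + 3×4 + 4×2 + 1×3 = 29; y_lin[4] = 3×2 + 4×4 + 1×2 = 24; y_lin[5] = 4×2 + 1×4 = 12; y_lin[6] = 1×2 = 2 → [9, 15, 30, 29, 24, 12, 2]. Circular (length 4): y[0] = 3×3 + 3×2 + 4×4 + 1×2 = 33; y[1] = 3×2 + 3×3 + 4×2 + 1×4 = 27; y[2] = 3×4 + 3×2 + 4×3 + 1×2 = 32; y[3] = 3×2 + 3×4 + 4×2 + 1×3 = 29 → [33, 27, 32, 29]

Linear: [9, 15, 30, 29, 24, 12, 2], Circular: [33, 27, 32, 29]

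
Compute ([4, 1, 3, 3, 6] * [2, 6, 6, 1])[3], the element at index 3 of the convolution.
Use y[k] = Σ_i a[i]·b[k-i] at k=3. y[3] = 4×1 + 1×6 + 3×6 + 3×2 = 34

34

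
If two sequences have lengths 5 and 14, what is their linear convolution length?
Linear/full convolution length: m + n - 1 = 5 + 14 - 1 = 18

18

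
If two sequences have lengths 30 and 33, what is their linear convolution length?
Linear/full convolution length: m + n - 1 = 30 + 33 - 1 = 62

62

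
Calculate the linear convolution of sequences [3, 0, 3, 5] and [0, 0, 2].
y[0] = 3×0 = 0; y[1] = 3×0 + 0×0 = 0; y[2] = 3×2 + 0×0 + 3×0 = 6; y[3] = 0×2 + 3×0 + 5×0 = 0; y[4] = 3×2 + 5×0 = 6; y[5] = 5×2 = 10

[0, 0, 6, 0, 6, 10]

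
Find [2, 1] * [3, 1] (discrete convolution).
y[0] = 2×3 = 6; y[1] = 2×1 + 1×3 = 5; y[2] = 1×1 = 1

[6, 5, 1]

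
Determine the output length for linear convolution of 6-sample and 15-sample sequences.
Linear/full convolution length: m + n - 1 = 6 + 15 - 1 = 20

20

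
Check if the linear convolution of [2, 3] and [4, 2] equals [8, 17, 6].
Recompute linear convolution of [2, 3] and [4, 2]: y[0] = 2×4 = 8; y[1] = 2×2 + 3×4 = 16; y[2] = 3×2 = 6 → [8, 16, 6]. Compare to given [8, 17, 6]: they differ at index 1: given 17, correct 16, so answer: No

No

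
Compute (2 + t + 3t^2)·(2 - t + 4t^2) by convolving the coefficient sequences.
Ascending coefficients: a = [2, 1, 3], b = [2, -1, 4]. c[0] = 2×2 = 4; c[1] = 2×-1 + 1×2 = 0; c[2] = 2×4 + 1×-1 + 3×2 = 13; c[3] = 1×4 + 3×-1 = 1; c[4] = 3×4 = 12. Result coefficients: [4, 0, 13, 1, 12] → 4 + 13t^2 + t^3 + 12t^4

4 + 13t^2 + t^3 + 12t^4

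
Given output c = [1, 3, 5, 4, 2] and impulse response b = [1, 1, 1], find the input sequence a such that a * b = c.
Deconvolve c=[1, 3, 5, 4, 2] by b=[1, 1, 1]. Since b[0]=1, solve forward: a[0] = c[0] / 1 = 1; a[1] = (c[1] - 1×1) / 1 = 2; a[2] = (c[2] - 2×1 - 1×1) / 1 = 2. So a = [1, 2, 2]. Check by forward convolution: c[0] = 1×1 = 1; c[1] = 1×1 + 2×1 = 3; c[2] = 1×1 + 2×1 + 2×1 = 5; c[3] = 2×1 + 2×1 = 4; c[4] = 2×1 = 2

[1, 2, 2]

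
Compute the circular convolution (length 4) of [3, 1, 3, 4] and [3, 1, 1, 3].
Use y[k] = Σ_j a[j]·b[(k-j) mod 4]. y[0] = 3×3 + 1×3 + 3×1 + 4×1 = 19; y[1] = 3×1 + 1×3 + 3×3 + 4×1 = 19; y[2] = 3×1 + 1×1 + 3×3 + 4×3 = 25; y[3] = 3×3 + 1×1 + 3×1 + 4×3 = 25. Result: [19, 19, 25, 25]

[19, 19, 25, 25]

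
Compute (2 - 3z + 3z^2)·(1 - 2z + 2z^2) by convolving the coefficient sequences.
Ascending coefficients: a = [2, -3, 3], b = [1, -2, 2]. c[0] = 2×1 = 2; c[1] = 2×-2 + -3×1 = -7; c[2] = 2×2 + -3×-2 + 3×1 = 13; c[3] = -3×2 + 3×-2 = -12; c[4] = 3×2 = 6. Result coefficients: [2, -7, 13, -12, 6] → 2 - 7z + 13z^2 - 12z^3 + 6z^4

2 - 7z + 13z^2 - 12z^3 + 6z^4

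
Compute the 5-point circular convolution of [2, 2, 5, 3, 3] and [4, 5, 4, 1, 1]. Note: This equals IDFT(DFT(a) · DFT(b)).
Either evaluate y[k] = Σ_j a[j]·b[(k-j) mod 5] directly, or use IDFT(DFT(a) · DFT(b)). y[0] = 2×4 + 2×1 + 5×1 + 3×4 + 3×5 = 42; y[1] = 2×5 + 2×4 + 5×1 + 3×1 + 3×4 = 38; y[2] = 2×4 + 2×5 + 5×4 + 3×1 + 3×1 = 44; y[3] = 2×1 + 2×4 + 5×5 + 3×4 + 3×1 = 50; y[4] = 2×1 + 2×1 + 5×4 + 3×5 + 3×4 = 51. Result: [42, 38, 44, 50, 51]

[42, 38, 44, 50, 51]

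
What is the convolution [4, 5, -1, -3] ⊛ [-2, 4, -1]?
y[0] = 4×-2 = -8; y[1] = 4×4 + 5×-2 = 6; y[2] = 4×-1 + 5×4 + -1×-2 = 18; y[3] = 5×-1 + -1×4 + -3×-2 = -3; y[4] = -1×-1 + -3×4 = -11; y[5] = -3×-1 = 3

[-8, 6, 18, -3, -11, 3]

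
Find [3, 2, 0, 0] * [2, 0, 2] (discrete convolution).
y[0] = 3×2 = 6; y[1] = 3×0 + 2×2 = 4; y[2] = 3×2 + 2×0 + 0×2 = 6; y[3] = 2×2 + 0×0 + 0×2 = 4; y[4] = 0×2 + 0×0 = 0; y[5] = 0×2 = 0

[6, 4, 6, 4, 0, 0]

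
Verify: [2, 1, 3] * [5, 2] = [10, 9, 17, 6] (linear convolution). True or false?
Recompute linear convolution of [2, 1, 3] and [5, 2]: y[0] = 2×5 = 10; y[1] = 2×2 + 1×5 = 9; y[2] = 1×2 + 3×5 = 17; y[3] = 3×2 = 6 → [10, 9, 17, 6]. Given [10, 9, 17, 6] matches, so answer: Yes

Yes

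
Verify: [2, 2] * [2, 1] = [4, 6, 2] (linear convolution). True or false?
Recompute linear convolution of [2, 2] and [2, 1]: y[0] = 2×2 = 4; y[1] = 2×1 + 2×2 = 6; y[2] = 2×1 = 2 → [4, 6, 2]. Given [4, 6, 2] matches, so answer: Yes

Yes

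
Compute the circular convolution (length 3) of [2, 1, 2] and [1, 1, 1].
Use y[k] = Σ_j f[j]·g[(k-j) mod 3]. y[0] = 2×1 + 1×1 + 2×1 = 5; y[1] = 2×1 + 1×1 + 2×1 = 5; y[2] = 2×1 + 1×1 + 2×1 = 5. Result: [5, 5, 5]

[5, 5, 5]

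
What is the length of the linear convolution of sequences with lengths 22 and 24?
Linear/full convolution length: m + n - 1 = 22 + 24 - 1 = 45

45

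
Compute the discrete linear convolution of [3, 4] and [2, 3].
y[0] = 3×2 = 6; y[1] = 3×3 + 4×2 = 17; y[2] = 4×3 = 12

[6, 17, 12]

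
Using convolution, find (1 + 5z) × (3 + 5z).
Ascending coefficients: a = [1, 5], b = [3, 5]. c[0] = 1×3 = 3; c[1] = 1×5 + 5×3 = 20; c[2] = 5×5 = 25. Result coefficients: [3, 20, 25] → 3 + 20z + 25z^2

3 + 20z + 25z^2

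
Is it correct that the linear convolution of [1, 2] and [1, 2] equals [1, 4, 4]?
Recompute linear convolution of [1, 2] and [1, 2]: y[0] = 1×1 = 1; y[1] = 1×2 + 2×1 = 4; y[2] = 2×2 = 4 → [1, 4, 4]. Given [1, 4, 4] matches, so answer: Yes

Yes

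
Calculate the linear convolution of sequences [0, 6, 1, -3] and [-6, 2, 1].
y[0] = 0×-6 = 0; y[1] = 0×2 + 6×-6 = -36; y[2] = 0×1 + 6×2 + 1×-6 = 6; y[3] = 6×1 + 1×2 + -3×-6 = 26; y[4] = 1×1 + -3×2 = -5; y[5] = -3×1 = -3

[0, -36, 6, 26, -5, -3]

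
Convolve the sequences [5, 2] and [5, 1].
y[0] = 5×5 = 25; y[1] = 5×1 + 2×5 = 15; y[2] = 2×1 = 2

[25, 15, 2]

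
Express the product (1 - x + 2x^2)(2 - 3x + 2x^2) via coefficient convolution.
Ascending coefficients: a = [1, -1, 2], b = [2, -3, 2]. c[0] = 1×2 = 2; c[1] = 1×-3 + -1×2 = -5; c[2] = 1×2 + -1×-3 + 2×2 = 9; c[3] = -1×2 + 2×-3 = -8; c[4] = 2×2 = 4. Result coefficients: [2, -5, 9, -8, 4] → 2 - 5x + 9x^2 - 8x^3 + 4x^4

2 - 5x + 9x^2 - 8x^3 + 4x^4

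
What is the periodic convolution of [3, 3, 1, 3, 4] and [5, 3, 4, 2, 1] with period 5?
Use y[k] = Σ_j s[j]·t[(k-j) mod 5]. y[0] = 3×5 + 3×1 + 1×2 + 3×4 + 4×3 = 44; y[1] = 3×3 + 3×5 + 1×1 + 3×2 + 4×4 = 47; y[2] = 3×4 + 3×3 + 1×5 + 3×1 + 4×2 = 37; y[3] = 3×2 + 3×4 + 1×3 + 3×5 + 4×1 = 40; y[4] = 3×1 + 3×2 + 1×4 + 3×3 + 4×5 = 42. Result: [44, 47, 37, 40, 42]

[44, 47, 37, 40, 42]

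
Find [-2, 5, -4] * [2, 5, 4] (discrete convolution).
y[0] = -2×2 = -4; y[1] = -2×5 + 5×2 = 0; y[2] = -2×4 + 5×5 + -4×2 = 9; y[3] = 5×4 + -4×5 = 0; y[4] = -4×4 = -16

[-4, 0, 9, 0, -16]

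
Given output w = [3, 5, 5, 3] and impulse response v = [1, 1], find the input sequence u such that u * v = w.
Deconvolve w=[3, 5, 5, 3] by v=[1, 1]. Since v[0]=1, solve forward: u[0] = w[0] / 1 = 3; u[1] = (w[1] - 3×1) / 1 = 2; u[2] = (w[2] - 2×1) / 1 = 3. So u = [3, 2, 3]. Check by forward convolution: w[0] = 3×1 = 3; w[1] = 3×1 + 2×1 = 5; w[2] = 2×1 + 3×1 = 5; w[3] = 3×1 = 3

[3, 2, 3]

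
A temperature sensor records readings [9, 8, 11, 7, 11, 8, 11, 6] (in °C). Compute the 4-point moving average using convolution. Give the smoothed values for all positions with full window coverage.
4-point moving average kernel = [1, 1, 1, 1]. Apply in 'valid' mode (full window coverage): avg[0] = (9 + 8 + 11 + 7) / 4 = 8.75; avg[1] = (8 + 11 + 7 + 11) / 4 = 9.25; avg[2] = (11 + 7 + 11 + 8) / 4 = 9.25; avg[3] = (7 + 11 + 8 + 11) / 4 = 9.25; avg[4] = (11 + 8 + 11 + 6) / 4 = 9.0. Smoothed values: [8.75, 9.25, 9.25, 9.25, 9.0]

[8.75, 9.25, 9.25, 9.25, 9.0]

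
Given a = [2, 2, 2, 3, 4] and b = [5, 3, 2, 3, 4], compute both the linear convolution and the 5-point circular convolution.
Linear: y_lin[0] = 2×5 = 10; y_lin[1] = 2×3 + 2×5 = 16; y_lin[2] = 2×2 + 2×3 + 2×5 = 20; y_lin[3] = 2×3 + 2×2 + 2×3 + 3×5 = 31; y_lin[4] = 2×4 + 2×3 + 2×2 + 3×3 + 4×5 = 47; y_lin[5] = 2×4 + 2×3 + 3×2 + 4×3 = 32; y_lin[6] = 2×4 + 3×3 + 4×2 = 25; y_lin[7] = 3×4 + 4×3 = 24; y_lin[8] = 4×4 = 16 → [10, 16, 20, 31, 47, 32, 25, 24, 16]. Circular (length 5): y[0] = 2×5 + 2×4 + 2×3 + 3×2 + 4×3 = 42; y[1] = 2×3 + 2×5 + 2×4 + 3×3 + 4×2 = 41; y[2] = 2×2 + 2×3 + 2×5 + 3×4 + 4×3 = 44; y[3] = 2×3 + 2×2 + 2×3 + 3×5 + 4×4 = 47; y[4] = 2×4 + 2×3 + 2×2 + 3×3 + 4×5 = 47 → [42, 41, 44, 47, 47]

Linear: [10, 16, 20, 31, 47, 32, 25, 24, 16], Circular: [42, 41, 44, 47, 47]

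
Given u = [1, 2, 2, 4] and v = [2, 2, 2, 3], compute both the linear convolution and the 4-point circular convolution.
Linear: y_lin[0] = 1×2 = 2; y_lin[1] = 1×2 + 2×2 = 6; y_lin[2] = 1×2 + 2×2 + 2×2 = 10; y_lin[3] = 1×3 + 2×2 + 2×2 + 4×2 = 19; y_lin[4] = 2×3 + 2×2 + 4×2 = 18; y_lin[5] = 2×3 + 4×2 = 14; y_lin[6] = 4×3 = 12 → [2, 6, 10, 19, 18, 14, 12]. Circular (length 4): y[0] = 1×2 + 2×3 + 2×2 + 4×2 = 20; y[1] = 1×2 + 2×2 + 2×3 + 4×2 = 20; y[2] = 1×2 + 2×2 + 2×2 + 4×3 = 22; y[3] = 1×3 + 2×2 + 2×2 + 4×2 = 19 → [20, 20, 22, 19]

Linear: [2, 6, 10, 19, 18, 14, 12], Circular: [20, 20, 22, 19]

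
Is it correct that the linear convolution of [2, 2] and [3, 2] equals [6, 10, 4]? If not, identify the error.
Recompute linear convolution of [2, 2] and [3, 2]: y[0] = 2×3 = 6; y[1] = 2×2 + 2×3 = 10; y[2] = 2×2 = 4 → [6, 10, 4]. Given [6, 10, 4] matches, so answer: Yes

Yes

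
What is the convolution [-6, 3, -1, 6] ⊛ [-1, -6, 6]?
y[0] = -6×-1 = 6; y[1] = -6×-6 + 3×-1 = 33; y[2] = -6×6 + 3×-6 + -1×-1 = -53; y[3] = 3×6 + -1×-6 + 6×-1 = 18; y[4] = -1×6 + 6×-6 = -42; y[5] = 6×6 = 36

[6, 33, -53, 18, -42, 36]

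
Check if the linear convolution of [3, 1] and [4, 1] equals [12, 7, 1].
Recompute linear convolution of [3, 1] and [4, 1]: y[0] = 3×4 = 12; y[1] = 3×1 + 1×4 = 7; y[2] = 1×1 = 1 → [12, 7, 1]. Given [12, 7, 1] matches, so answer: Yes

Yes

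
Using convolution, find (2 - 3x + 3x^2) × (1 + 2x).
Ascending coefficients: a = [2, -3, 3], b = [1, 2]. c[0] = 2×1 = 2; c[1] = 2×2 + -3×1 = 1; c[2] = -3×2 + 3×1 = -3; c[3] = 3×2 = 6. Result coefficients: [2, 1, -3, 6] → 2 + x - 3x^2 + 6x^3

2 + x - 3x^2 + 6x^3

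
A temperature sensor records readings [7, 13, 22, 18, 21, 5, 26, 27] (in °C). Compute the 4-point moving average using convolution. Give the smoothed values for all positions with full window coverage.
4-point moving average kernel = [1, 1, 1, 1]. Apply in 'valid' mode (full window coverage): avg[0] = (7 + 13 + 22 + 18) / 4 = 15.0; avg[1] = (13 + 22 + 18 + 21) / 4 = 18.5; avg[2] = (22 + 18 + 21 + 5) / 4 = 16.5; avg[3] = (18 + 21 + 5 + 26) / 4 = 17.5; avg[4] = (21 + 5 + 26 + 27) / 4 = 19.75. Smoothed values: [15.0, 18.5, 16.5, 17.5, 19.75]

[15.0, 18.5, 16.5, 17.5, 19.75]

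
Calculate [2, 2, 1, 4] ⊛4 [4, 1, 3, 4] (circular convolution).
Use y[k] = Σ_j u[j]·v[(k-j) mod 4]. y[0] = 2×4 + 2×4 + 1×3 + 4×1 = 23; y[1] = 2×1 + 2×4 + 1×4 + 4×3 = 26; y[2] = 2×3 + 2×1 + 1×4 + 4×4 = 28; y[3] = 2×4 + 2×3 + 1×1 + 4×4 = 31. Result: [23, 26, 28, 31]

[23, 26, 28, 31]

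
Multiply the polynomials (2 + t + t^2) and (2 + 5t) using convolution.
Ascending coefficients: a = [2, 1, 1], b = [2, 5]. c[0] = 2×2 = 4; c[1] = 2×5 + 1×2 = 12; c[2] = 1×5 + 1×2 = 7; c[3] = 1×5 = 5. Result coefficients: [4, 12, 7, 5] → 4 + 12t + 7t^2 + 5t^3

4 + 12t + 7t^2 + 5t^3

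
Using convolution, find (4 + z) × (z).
Ascending coefficients: a = [4, 1], b = [0, 1]. c[0] = 4×0 = 0; c[1] = 4×1 + 1×0 = 4; c[2] = 1×1 = 1. Result coefficients: [0, 4, 1] → 4z + z^2

4z + z^2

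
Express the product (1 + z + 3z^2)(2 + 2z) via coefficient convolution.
Ascending coefficients: a = [1, 1, 3], b = [2, 2]. c[0] = 1×2 = 2; c[1] = 1×2 + 1×2 = 4; c[2] = 1×2 + 3×2 = 8; c[3] = 3×2 = 6. Result coefficients: [2, 4, 8, 6] → 2 + 4z + 8z^2 + 6z^3

2 + 4z + 8z^2 + 6z^3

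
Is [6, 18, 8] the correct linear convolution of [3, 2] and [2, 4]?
Recompute linear convolution of [3, 2] and [2, 4]: y[0] = 3×2 = 6; y[1] = 3×4 + 2×2 = 16; y[2] = 2×4 = 8 → [6, 16, 8]. Compare to given [6, 18, 8]: they differ at index 1: given 18, correct 16, so answer: No

No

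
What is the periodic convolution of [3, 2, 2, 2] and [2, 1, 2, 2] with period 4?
Use y[k] = Σ_j s[j]·t[(k-j) mod 4]. y[0] = 3×2 + 2×2 + 2×2 + 2×1 = 16; y[1] = 3×1 + 2×2 + 2×2 + 2×2 = 15; y[2] = 3×2 + 2×1 + 2×2 + 2×2 = 16; y[3] = 3×2 + 2×2 + 2×1 + 2×2 = 16. Result: [16, 15, 16, 16]

[16, 15, 16, 16]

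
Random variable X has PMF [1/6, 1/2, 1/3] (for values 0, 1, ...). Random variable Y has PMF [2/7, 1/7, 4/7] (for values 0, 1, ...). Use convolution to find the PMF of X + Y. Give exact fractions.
P(X+Y=k) = Σ_i P(X=i)·P(Y=k-i) — a convolution of [1/6, 1/2, 1/3] and [2/7, 1/7, 4/7]. P(X+Y=0) = (1/6)×(2/7) = 1/21; P(X+Y=1) = (1/6)×(1/7) + (1/2)×(2/7) = 1/42 + 1/7 = 1/6; P(X+Y=2) = (1/6)×(4/7) + (1/2)×(1/7) + (1/3)×(2/7) = 2/21 + 1/14 + 2/21 = 11/42; P(X+Y=3) = (1/2)×(4/7) + (1/3)×(1/7) = 2/7 + 1/21 = 1/3; P(X+Y=4) = (1/3)×(4/7) = 4/21. PMF: [1/21, 1/6, 11/42, 1/3, 4/21] (sums to 1 ✓)

[1/21, 1/6, 11/42, 1/3, 4/21]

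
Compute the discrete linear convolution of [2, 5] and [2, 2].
y[0] = 2×2 = 4; y[1] = 2×2 + 5×2 = 14; y[2] = 5×2 = 10

[4, 14, 10]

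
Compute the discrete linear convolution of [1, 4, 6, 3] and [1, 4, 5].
y[0] = 1×1 = 1; y[1] = 1×4 + 4×1 = 8; y[2] = 1×5 + 4×4 + 6×1 = 27; y[3] = 4×5 + 6×4 + 3×1 = 47; y[4] = 6×5 + 3×4 = 42; y[5] = 3×5 = 15

[1, 8, 27, 47, 42, 15]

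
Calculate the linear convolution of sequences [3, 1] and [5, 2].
y[0] = 3×5 = 15; y[1] = 3×2 + 1×5 = 11; y[2] = 1×2 = 2

[15, 11, 2]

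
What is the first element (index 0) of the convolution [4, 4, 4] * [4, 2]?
Use y[k] = Σ_i a[i]·b[k-i] at k=0. y[0] = 4×4 = 16

16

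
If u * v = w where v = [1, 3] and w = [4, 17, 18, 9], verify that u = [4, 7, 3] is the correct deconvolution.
Forward-compute [4, 7, 3] * [1, 3]: w[0] = 4×1 = 4; w[1] = 4×3 + 7×1 = 19; w[2] = 7×3 + 3×1 = 24; w[3] = 3×3 = 9 → [4, 19, 24, 9]. Does not match given w = [4, 17, 18, 9].

Not verified. [4, 7, 3] * [1, 3] = [4, 19, 24, 9], which differs from [4, 17, 18, 9] at index 1.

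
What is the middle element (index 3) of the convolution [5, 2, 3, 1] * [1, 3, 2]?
Use y[k] = Σ_i a[i]·b[k-i] at k=3. y[3] = 2×2 + 3×3 + 1×1 = 14

14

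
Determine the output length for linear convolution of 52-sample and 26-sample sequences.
Linear/full convolution length: m + n - 1 = 52 + 26 - 1 = 77

77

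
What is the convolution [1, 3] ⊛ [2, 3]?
y[0] = 1×2 = 2; y[1] = 1×3 + 3×2 = 9; y[2] = 3×3 = 9

[2, 9, 9]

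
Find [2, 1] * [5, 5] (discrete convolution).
y[0] = 2×5 = 10; y[1] = 2×5 + 1×5 = 15; y[2] = 1×5 = 5

[10, 15, 5]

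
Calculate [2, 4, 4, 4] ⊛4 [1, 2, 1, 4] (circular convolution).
Use y[k] = Σ_j u[j]·v[(k-j) mod 4]. y[0] = 2×1 + 4×4 + 4×1 + 4×2 = 30; y[1] = 2×2 + 4×1 + 4×4 + 4×1 = 28; y[2] = 2×1 + 4×2 + 4×1 + 4×4 = 30; y[3] = 2×4 + 4×1 + 4×2 + 4×1 = 24. Result: [30, 28, 30, 24]

[30, 28, 30, 24]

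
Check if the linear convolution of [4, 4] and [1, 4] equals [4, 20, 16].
Recompute linear convolution of [4, 4] and [1, 4]: y[0] = 4×1 = 4; y[1] = 4×4 + 4×1 = 20; y[2] = 4×4 = 16 → [4, 20, 16]. Given [4, 20, 16] matches, so answer: Yes

Yes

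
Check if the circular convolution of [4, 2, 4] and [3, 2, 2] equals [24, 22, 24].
Recompute circular convolution of [4, 2, 4] and [3, 2, 2]: y[0] = 4×3 + 2×2 + 4×2 = 24; y[1] = 4×2 + 2×3 + 4×2 = 22; y[2] = 4×2 + 2×2 + 4×3 = 24 → [24, 22, 24]. Given [24, 22, 24] matches, so answer: Yes

Yes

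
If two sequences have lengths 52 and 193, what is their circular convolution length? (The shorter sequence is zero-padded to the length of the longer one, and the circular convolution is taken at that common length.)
Circular convolution (zero-padding the shorter input) has length max(m, n) = max(52, 193) = 193

193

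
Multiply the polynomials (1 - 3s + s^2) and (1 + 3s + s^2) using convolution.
Ascending coefficients: a = [1, -3, 1], b = [1, 3, 1]. c[0] = 1×1 = 1; c[1] = 1×3 + -3×1 = 0; c[2] = 1×1 + -3×3 + 1×1 = -7; c[3] = -3×1 + 1×3 = 0; c[4] = 1×1 = 1. Result coefficients: [1, 0, -7, 0, 1] → 1 - 7s^2 + s^4

1 - 7s^2 + s^4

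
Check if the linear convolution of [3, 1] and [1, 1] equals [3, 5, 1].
Recompute linear convolution of [3, 1] and [1, 1]: y[0] = 3×1 = 3; y[1] = 3×1 + 1×1 = 4; y[2] = 1×1 = 1 → [3, 4, 1]. Compare to given [3, 5, 1]: they differ at index 1: given 5, correct 4, so answer: No

No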